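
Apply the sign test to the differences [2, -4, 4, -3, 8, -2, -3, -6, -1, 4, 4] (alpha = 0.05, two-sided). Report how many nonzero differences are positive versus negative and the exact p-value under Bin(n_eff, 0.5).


Step 1: Discard zero differences. Original n = 11; n_eff = number of nonzero differences = 11.
Nonzero differences (with sign): +2, -4, +4, -3, +8, -2, -3, -6, -1, +4, +4
Step 2: Count signs: positive = 5, negative = 6.
Step 3: Under H0: P(positive) = 0.5, so the number of positives S ~ Bin(11, 0.5).
Step 4: Two-sided exact p-value = sum of Bin(11,0.5) probabilities at or below the observed probability = 1.000000.
Step 5: alpha = 0.05. fail to reject H0.

n_eff = 11, pos = 5, neg = 6, p = 1.000000, fail to reject H0.


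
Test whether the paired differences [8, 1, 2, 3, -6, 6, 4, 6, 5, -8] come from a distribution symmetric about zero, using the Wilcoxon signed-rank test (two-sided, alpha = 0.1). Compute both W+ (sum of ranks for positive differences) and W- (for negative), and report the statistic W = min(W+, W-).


Step 1: Drop any zero differences (none here) and take |d_i|.
|d| = [8, 1, 2, 3, 6, 6, 4, 6, 5, 8]
Step 2: Midrank |d_i| (ties get averaged ranks).
ranks: |8|->9.5, |1|->1, |2|->2, |3|->3, |6|->7, |6|->7, |4|->4, |6|->7, |5|->5, |8|->9.5
Step 3: Attach original signs; sum ranks with positive sign and with negative sign.
W+ = 9.5 + 1 + 2 + 3 + 7 + 4 + 7 + 5 = 38.5
W- = 7 + 9.5 = 16.5
(Check: W+ + W- = 55 should equal n(n+1)/2 = 55.)
Step 4: Test statistic W = min(W+, W-) = 16.5.
Step 5: Ties in |d|, so use the tie-corrected normal approximation.
        E[W] = n(n+1)/4 = 10*11/4 = 27.5.
        Tie groups: |d|=6 (t=3), |d|=8 (t=2); sum(t^3 - t) = 30.
        Var[W] = n(n+1)(2n+1)/24 - sum(t^3-t)/48 = 2310/24 - 30/48 = 95.625.
        z = (W - E[W]) / sqrt(Var[W]) = (16.5 - 27.5) / 9.7788 = -1.1249.
        Two-sided p = 2*Phi(z) = 0.260639.
Step 6: alpha = 0.1. fail to reject H0.

W+ = 38.5, W- = 16.5, W = min = 16.5, p = 0.260639, fail to reject H0.


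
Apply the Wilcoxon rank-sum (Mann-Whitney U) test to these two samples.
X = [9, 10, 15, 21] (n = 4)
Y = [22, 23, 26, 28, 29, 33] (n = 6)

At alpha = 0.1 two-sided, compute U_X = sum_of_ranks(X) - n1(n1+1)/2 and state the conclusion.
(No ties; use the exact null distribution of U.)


Step 1: Combine and sort all 10 observations; assign midranks.
sorted (value, group): (9,X), (10,X), (15,X), (21,X), (22,Y), (23,Y), (26,Y), (28,Y), (29,Y), (33,Y)
ranks: 9->1, 10->2, 15->3, 21->4, 22->5, 23->6, 26->7, 28->8, 29->9, 33->10
Step 2: Rank sum for X: R1 = 1 + 2 + 3 + 4 = 10.
Step 3: U_X = R1 - n1(n1+1)/2 = 10 - 4*5/2 = 10 - 10 = 0.
       U_Y = n1*n2 - U_X = 24 - 0 = 24.
Step 4: No ties, so the exact null distribution of U (based on enumerating the C(10,4) = 210 equally likely rank assignments) gives the two-sided p-value.
Step 5: p-value = 0.009524; compare to alpha = 0.1. reject H0.

U_X = 0, p = 0.009524, reject H0 at alpha = 0.1.


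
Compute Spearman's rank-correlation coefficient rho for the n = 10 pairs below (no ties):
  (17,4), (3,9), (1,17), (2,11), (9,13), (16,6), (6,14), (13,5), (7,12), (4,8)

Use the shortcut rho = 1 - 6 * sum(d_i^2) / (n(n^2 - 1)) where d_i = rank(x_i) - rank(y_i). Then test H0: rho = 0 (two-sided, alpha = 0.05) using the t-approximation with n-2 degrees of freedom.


Step 1: Rank x and y separately (midranks; no ties here).
rank(x): 17->10, 3->3, 1->1, 2->2, 9->7, 16->9, 6->5, 13->8, 7->6, 4->4
rank(y): 4->1, 9->5, 17->10, 11->6, 13->8, 6->3, 14->9, 5->2, 12->7, 8->4
Step 2: d_i = R_x(i) - R_y(i); compute d_i^2.
  (10-1)^2=81, (3-5)^2=4, (1-10)^2=81, (2-6)^2=16, (7-8)^2=1, (9-3)^2=36, (5-9)^2=16, (8-2)^2=36, (6-7)^2=1, (4-4)^2=0
sum(d^2) = 272.
Step 3: rho = 1 - 6*272 / (10*(10^2 - 1)) = 1 - 1632/990 = -0.648485.
Step 4: Under H0, t = rho * sqrt((n-2)/(1-rho^2)) = -2.4095 ~ t(8).
Step 5: Two-sided p-value from the t-distribution with 8 df = 0.042540.
Step 6: alpha = 0.05. reject H0.

rho = -0.6485, p = 0.042540, reject H0 at alpha = 0.05.


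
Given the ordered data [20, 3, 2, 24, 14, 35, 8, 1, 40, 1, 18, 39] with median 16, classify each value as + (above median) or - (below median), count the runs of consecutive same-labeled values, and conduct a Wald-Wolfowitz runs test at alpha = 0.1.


Step 1: Compute median = 16; label A = above, B = below.
Labels in order: ABBABABBABAA  (n_A = 6, n_B = 6)
Step 2: Count runs R = 9.
Step 3: Under H0 (random ordering), E[R] = 2*n_A*n_B/(n_A+n_B) + 1 = 2*6*6/12 + 1 = 7.0000.
        Var[R] = 2*n_A*n_B*(2*n_A*n_B - n_A - n_B) / ((n_A+n_B)^2 * (n_A+n_B-1)) = 4320/1584 = 2.7273.
        SD[R] = 1.6514.
Step 4: Continuity-corrected z = (R - 0.5 - E[R]) / SD[R] = (9 - 0.5 - 7.0000) / 1.6514 = 0.9083.
Step 5: Two-sided p-value via normal approximation = 2*(1 - Phi(|z|)) = 0.363722.
Step 6: alpha = 0.1. fail to reject H0.

R = 9, z = 0.9083, p = 0.363722, fail to reject H0.


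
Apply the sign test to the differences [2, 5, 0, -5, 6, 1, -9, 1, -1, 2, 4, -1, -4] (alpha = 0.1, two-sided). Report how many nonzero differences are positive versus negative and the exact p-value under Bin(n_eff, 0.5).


Step 1: Discard zero differences. Original n = 13; n_eff = number of nonzero differences = 12.
Nonzero differences (with sign): +2, +5, -5, +6, +1, -9, +1, -1, +2, +4, -1, -4
Step 2: Count signs: positive = 7, negative = 5.
Step 3: Under H0: P(positive) = 0.5, so the number of positives S ~ Bin(12, 0.5).
Step 4: Two-sided exact p-value = sum of Bin(12,0.5) probabilities at or below the observed probability = 0.774414.
Step 5: alpha = 0.1. fail to reject H0.

n_eff = 12, pos = 7, neg = 5, p = 0.774414, fail to reject H0.


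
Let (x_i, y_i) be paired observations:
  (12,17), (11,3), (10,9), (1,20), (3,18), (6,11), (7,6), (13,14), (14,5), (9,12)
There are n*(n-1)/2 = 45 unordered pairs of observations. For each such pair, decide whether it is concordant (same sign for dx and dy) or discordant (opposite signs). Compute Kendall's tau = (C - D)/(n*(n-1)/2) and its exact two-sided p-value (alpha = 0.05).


Step 1: Enumerate the 45 unordered pairs (i,j) with i<j and classify each by sign(x_j-x_i) * sign(y_j-y_i).
  (1,2):dx=-1,dy=-14->C; (1,3):dx=-2,dy=-8->C; (1,4):dx=-11,dy=+3->D; (1,5):dx=-9,dy=+1->D
  (1,6):dx=-6,dy=-6->C; (1,7):dx=-5,dy=-11->C; (1,8):dx=+1,dy=-3->D; (1,9):dx=+2,dy=-12->D
  (1,10):dx=-3,dy=-5->C; (2,3):dx=-1,dy=+6->D; (2,4):dx=-10,dy=+17->D; (2,5):dx=-8,dy=+15->D
  (2,6):dx=-5,dy=+8->D; (2,7):dx=-4,dy=+3->D; (2,8):dx=+2,dy=+11->C; (2,9):dx=+3,dy=+2->C
  (2,10):dx=-2,dy=+9->D; (3,4):dx=-9,dy=+11->D; (3,5):dx=-7,dy=+9->D; (3,6):dx=-4,dy=+2->D
  (3,7):dx=-3,dy=-3->C; (3,8):dx=+3,dy=+5->C; (3,9):dx=+4,dy=-4->D; (3,10):dx=-1,dy=+3->D
  (4,5):dx=+2,dy=-2->D; (4,6):dx=+5,dy=-9->D; (4,7):dx=+6,dy=-14->D; (4,8):dx=+12,dy=-6->D
  (4,9):dx=+13,dy=-15->D; (4,10):dx=+8,dy=-8->D; (5,6):dx=+3,dy=-7->D; (5,7):dx=+4,dy=-12->D
  (5,8):dx=+10,dy=-4->D; (5,9):dx=+11,dy=-13->D; (5,10):dx=+6,dy=-6->D; (6,7):dx=+1,dy=-5->D
  (6,8):dx=+7,dy=+3->C; (6,9):dx=+8,dy=-6->D; (6,10):dx=+3,dy=+1->C; (7,8):dx=+6,dy=+8->C
  (7,9):dx=+7,dy=-1->D; (7,10):dx=+2,dy=+6->C; (8,9):dx=+1,dy=-9->D; (8,10):dx=-4,dy=-2->C
  (9,10):dx=-5,dy=+7->D
Step 2: C = 14, D = 31, total pairs = 45.
Step 3: tau = (C - D)/(n(n-1)/2) = (14 - 31)/45 = -0.377778.
Step 4: Exact two-sided p-value (enumerate n! = 3628800 permutations of y under H0): p = 0.155742.
Step 5: alpha = 0.05. fail to reject H0.

tau_b = -0.3778 (C=14, D=31), p = 0.155742, fail to reject H0.


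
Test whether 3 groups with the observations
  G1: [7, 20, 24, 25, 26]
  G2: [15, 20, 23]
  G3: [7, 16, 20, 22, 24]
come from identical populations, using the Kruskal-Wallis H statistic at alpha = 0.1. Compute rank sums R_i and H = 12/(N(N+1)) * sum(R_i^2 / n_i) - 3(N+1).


Step 1: Combine all N = 13 observations and assign midranks.
sorted (value, group, rank): (7,G1,1.5), (7,G3,1.5), (15,G2,3), (16,G3,4), (20,G1,6), (20,G2,6), (20,G3,6), (22,G3,8), (23,G2,9), (24,G1,10.5), (24,G3,10.5), (25,G1,12), (26,G1,13)
Step 2: Sum ranks within each group.
R_1 = 43 (n_1 = 5)
R_2 = 18 (n_2 = 3)
R_3 = 30 (n_3 = 5)
Step 3: H = 12/(N(N+1)) * sum(R_i^2/n_i) - 3(N+1)
     = 12/(13*14) * (43^2/5 + 18^2/3 + 30^2/5) - 3*14
     = 0.065934 * 657.8 - 42
     = 1.371429.
Step 4: Ties present; correction factor C = 1 - 36/(13^3 - 13) = 0.983516. Corrected H = 1.371429 / 0.983516 = 1.394413.
Step 5: Under H0, H ~ chi^2(2); p-value = 0.497974.
Step 6: alpha = 0.1. fail to reject H0.

H = 1.3944, df = 2, p = 0.497974, fail to reject H0.


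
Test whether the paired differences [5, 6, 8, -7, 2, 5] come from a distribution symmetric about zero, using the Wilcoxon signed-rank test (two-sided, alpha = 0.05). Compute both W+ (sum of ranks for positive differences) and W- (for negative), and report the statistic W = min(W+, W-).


Step 1: Drop any zero differences (none here) and take |d_i|.
|d| = [5, 6, 8, 7, 2, 5]
Step 2: Midrank |d_i| (ties get averaged ranks).
ranks: |5|->2.5, |6|->4, |8|->6, |7|->5, |2|->1, |5|->2.5
Step 3: Attach original signs; sum ranks with positive sign and with negative sign.
W+ = 2.5 + 4 + 6 + 1 + 2.5 = 16
W- = 5 = 5
(Check: W+ + W- = 21 should equal n(n+1)/2 = 21.)
Step 4: Test statistic W = min(W+, W-) = 5.
Step 5: Ties in |d|, so use the tie-corrected normal approximation.
        E[W] = n(n+1)/4 = 6*7/4 = 10.5.
        Tie groups: |d|=5 (t=2); sum(t^3 - t) = 6.
        Var[W] = n(n+1)(2n+1)/24 - sum(t^3-t)/48 = 546/24 - 6/48 = 22.625.
        z = (W - E[W]) / sqrt(Var[W]) = (5 - 10.5) / 4.7566 = -1.1563.
        Two-sided p = 2*Phi(z) = 0.247561.
Step 6: alpha = 0.05. fail to reject H0.

W+ = 16, W- = 5, W = min = 5, p = 0.247561, fail to reject H0.


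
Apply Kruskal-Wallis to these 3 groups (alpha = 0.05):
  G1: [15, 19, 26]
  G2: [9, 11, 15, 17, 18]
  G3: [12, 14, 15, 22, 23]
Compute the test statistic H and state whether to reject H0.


Step 1: Combine all N = 13 observations and assign midranks.
sorted (value, group, rank): (9,G2,1), (11,G2,2), (12,G3,3), (14,G3,4), (15,G1,6), (15,G2,6), (15,G3,6), (17,G2,8), (18,G2,9), (19,G1,10), (22,G3,11), (23,G3,12), (26,G1,13)
Step 2: Sum ranks within each group.
R_1 = 29 (n_1 = 3)
R_2 = 26 (n_2 = 5)
R_3 = 36 (n_3 = 5)
Step 3: H = 12/(N(N+1)) * sum(R_i^2/n_i) - 3(N+1)
     = 12/(13*14) * (29^2/3 + 26^2/5 + 36^2/5) - 3*14
     = 0.065934 * 674.733 - 42
     = 2.487912.
Step 4: Ties present; correction factor C = 1 - 24/(13^3 - 13) = 0.989011. Corrected H = 2.487912 / 0.989011 = 2.515556.
Step 5: Under H0, H ~ chi^2(2); p-value = 0.284285.
Step 6: alpha = 0.05. fail to reject H0.

H = 2.5156, df = 2, p = 0.284285, fail to reject H0.


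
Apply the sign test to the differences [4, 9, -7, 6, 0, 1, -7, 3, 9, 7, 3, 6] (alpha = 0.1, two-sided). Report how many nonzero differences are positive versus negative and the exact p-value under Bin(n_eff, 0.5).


Step 1: Discard zero differences. Original n = 12; n_eff = number of nonzero differences = 11.
Nonzero differences (with sign): +4, +9, -7, +6, +1, -7, +3, +9, +7, +3, +6
Step 2: Count signs: positive = 9, negative = 2.
Step 3: Under H0: P(positive) = 0.5, so the number of positives S ~ Bin(11, 0.5).
Step 4: Two-sided exact p-value = sum of Bin(11,0.5) probabilities at or below the observed probability = 0.065430.
Step 5: alpha = 0.1. reject H0.

n_eff = 11, pos = 9, neg = 2, p = 0.065430, reject H0.


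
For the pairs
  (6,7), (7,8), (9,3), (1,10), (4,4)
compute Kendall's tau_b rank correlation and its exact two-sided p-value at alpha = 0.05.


Step 1: Enumerate the 10 unordered pairs (i,j) with i<j and classify each by sign(x_j-x_i) * sign(y_j-y_i).
  (1,2):dx=+1,dy=+1->C; (1,3):dx=+3,dy=-4->D; (1,4):dx=-5,dy=+3->D; (1,5):dx=-2,dy=-3->C
  (2,3):dx=+2,dy=-5->D; (2,4):dx=-6,dy=+2->D; (2,5):dx=-3,dy=-4->C; (3,4):dx=-8,dy=+7->D
  (3,5):dx=-5,dy=+1->D; (4,5):dx=+3,dy=-6->D
Step 2: C = 3, D = 7, total pairs = 10.
Step 3: tau = (C - D)/(n(n-1)/2) = (3 - 7)/10 = -0.400000.
Step 4: Exact two-sided p-value (enumerate n! = 120 permutations of y under H0): p = 0.483333.
Step 5: alpha = 0.05. fail to reject H0.

tau_b = -0.4000 (C=3, D=7), p = 0.483333, fail to reject H0.


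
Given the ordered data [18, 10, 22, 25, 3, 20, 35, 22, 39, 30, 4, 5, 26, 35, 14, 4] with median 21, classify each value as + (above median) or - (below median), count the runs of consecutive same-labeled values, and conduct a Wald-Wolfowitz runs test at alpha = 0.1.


Step 1: Compute median = 21; label A = above, B = below.
Labels in order: BBAABBAAAABBAABB  (n_A = 8, n_B = 8)
Step 2: Count runs R = 7.
Step 3: Under H0 (random ordering), E[R] = 2*n_A*n_B/(n_A+n_B) + 1 = 2*8*8/16 + 1 = 9.0000.
        Var[R] = 2*n_A*n_B*(2*n_A*n_B - n_A - n_B) / ((n_A+n_B)^2 * (n_A+n_B-1)) = 14336/3840 = 3.7333.
        SD[R] = 1.9322.
Step 4: Continuity-corrected z = (R + 0.5 - E[R]) / SD[R] = (7 + 0.5 - 9.0000) / 1.9322 = -0.7763.
Step 5: Two-sided p-value via normal approximation = 2*(1 - Phi(|z|)) = 0.437558.
Step 6: alpha = 0.1. fail to reject H0.

R = 7, z = -0.7763, p = 0.437558, fail to reject H0.


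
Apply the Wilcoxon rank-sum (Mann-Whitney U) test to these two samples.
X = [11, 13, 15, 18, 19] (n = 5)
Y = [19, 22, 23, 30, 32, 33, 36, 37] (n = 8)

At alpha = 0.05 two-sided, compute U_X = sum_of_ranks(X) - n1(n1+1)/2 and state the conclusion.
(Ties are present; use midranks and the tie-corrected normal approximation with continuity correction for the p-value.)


Step 1: Combine and sort all 13 observations; assign midranks.
sorted (value, group): (11,X), (13,X), (15,X), (18,X), (19,X), (19,Y), (22,Y), (23,Y), (30,Y), (32,Y), (33,Y), (36,Y), (37,Y)
ranks: 11->1, 13->2, 15->3, 18->4, 19->5.5, 19->5.5, 22->7, 23->8, 30->9, 32->10, 33->11, 36->12, 37->13
Step 2: Rank sum for X: R1 = 1 + 2 + 3 + 4 + 5.5 = 15.5.
Step 3: U_X = R1 - n1(n1+1)/2 = 15.5 - 5*6/2 = 15.5 - 15 = 0.5.
       U_Y = n1*n2 - U_X = 40 - 0.5 = 39.5.
Step 4: Ties are present, so use the tie-corrected normal approximation (with continuity correction) for the p-value.
Step 5: p-value = 0.005350; compare to alpha = 0.05. reject H0.

U_X = 0.5, p = 0.005350, reject H0 at alpha = 0.05.


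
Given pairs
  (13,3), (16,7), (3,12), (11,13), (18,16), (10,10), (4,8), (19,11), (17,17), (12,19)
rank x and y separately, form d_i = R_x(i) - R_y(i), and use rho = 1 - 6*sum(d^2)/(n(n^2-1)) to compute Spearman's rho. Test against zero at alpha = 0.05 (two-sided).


Step 1: Rank x and y separately (midranks; no ties here).
rank(x): 13->6, 16->7, 3->1, 11->4, 18->9, 10->3, 4->2, 19->10, 17->8, 12->5
rank(y): 3->1, 7->2, 12->6, 13->7, 16->8, 10->4, 8->3, 11->5, 17->9, 19->10
Step 2: d_i = R_x(i) - R_y(i); compute d_i^2.
  (6-1)^2=25, (7-2)^2=25, (1-6)^2=25, (4-7)^2=9, (9-8)^2=1, (3-4)^2=1, (2-3)^2=1, (10-5)^2=25, (8-9)^2=1, (5-10)^2=25
sum(d^2) = 138.
Step 3: rho = 1 - 6*138 / (10*(10^2 - 1)) = 1 - 828/990 = 0.163636.
Step 4: Under H0, t = rho * sqrt((n-2)/(1-rho^2)) = 0.4692 ~ t(8).
Step 5: Two-sided p-value from the t-distribution with 8 df = 0.651477.
Step 6: alpha = 0.05. fail to reject H0.

rho = 0.1636, p = 0.651477, fail to reject H0 at alpha = 0.05.


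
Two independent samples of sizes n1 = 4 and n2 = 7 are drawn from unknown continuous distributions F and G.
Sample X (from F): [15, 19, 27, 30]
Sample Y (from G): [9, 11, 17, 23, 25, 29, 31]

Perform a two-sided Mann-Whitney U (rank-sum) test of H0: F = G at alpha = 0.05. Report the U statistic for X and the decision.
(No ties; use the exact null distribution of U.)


Step 1: Combine and sort all 11 observations; assign midranks.
sorted (value, group): (9,Y), (11,Y), (15,X), (17,Y), (19,X), (23,Y), (25,Y), (27,X), (29,Y), (30,X), (31,Y)
ranks: 9->1, 11->2, 15->3, 17->4, 19->5, 23->6, 25->7, 27->8, 29->9, 30->10, 31->11
Step 2: Rank sum for X: R1 = 3 + 5 + 8 + 10 = 26.
Step 3: U_X = R1 - n1(n1+1)/2 = 26 - 4*5/2 = 26 - 10 = 16.
       U_Y = n1*n2 - U_X = 28 - 16 = 12.
Step 4: No ties, so the exact null distribution of U (based on enumerating the C(11,4) = 330 equally likely rank assignments) gives the two-sided p-value.
Step 5: p-value = 0.787879; compare to alpha = 0.05. fail to reject H0.

U_X = 16, p = 0.787879, fail to reject H0 at alpha = 0.05.


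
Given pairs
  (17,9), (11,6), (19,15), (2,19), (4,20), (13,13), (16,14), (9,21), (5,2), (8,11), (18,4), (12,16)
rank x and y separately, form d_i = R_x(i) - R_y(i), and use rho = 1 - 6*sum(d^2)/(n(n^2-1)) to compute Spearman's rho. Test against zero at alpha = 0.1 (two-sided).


Step 1: Rank x and y separately (midranks; no ties here).
rank(x): 17->10, 11->6, 19->12, 2->1, 4->2, 13->8, 16->9, 9->5, 5->3, 8->4, 18->11, 12->7
rank(y): 9->4, 6->3, 15->8, 19->10, 20->11, 13->6, 14->7, 21->12, 2->1, 11->5, 4->2, 16->9
Step 2: d_i = R_x(i) - R_y(i); compute d_i^2.
  (10-4)^2=36, (6-3)^2=9, (12-8)^2=16, (1-10)^2=81, (2-11)^2=81, (8-6)^2=4, (9-7)^2=4, (5-12)^2=49, (3-1)^2=4, (4-5)^2=1, (11-2)^2=81, (7-9)^2=4
sum(d^2) = 370.
Step 3: rho = 1 - 6*370 / (12*(12^2 - 1)) = 1 - 2220/1716 = -0.293706.
Step 4: Under H0, t = rho * sqrt((n-2)/(1-rho^2)) = -0.9716 ~ t(10).
Step 5: Two-sided p-value from the t-distribution with 10 df = 0.354148.
Step 6: alpha = 0.1. fail to reject H0.

rho = -0.2937, p = 0.354148, fail to reject H0 at alpha = 0.1.


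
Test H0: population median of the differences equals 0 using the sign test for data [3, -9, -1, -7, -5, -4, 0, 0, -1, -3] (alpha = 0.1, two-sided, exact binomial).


Step 1: Discard zero differences. Original n = 10; n_eff = number of nonzero differences = 8.
Nonzero differences (with sign): +3, -9, -1, -7, -5, -4, -1, -3
Step 2: Count signs: positive = 1, negative = 7.
Step 3: Under H0: P(positive) = 0.5, so the number of positives S ~ Bin(8, 0.5).
Step 4: Two-sided exact p-value = sum of Bin(8,0.5) probabilities at or below the observed probability = 0.070312.
Step 5: alpha = 0.1. reject H0.

n_eff = 8, pos = 1, neg = 7, p = 0.070312, reject H0.


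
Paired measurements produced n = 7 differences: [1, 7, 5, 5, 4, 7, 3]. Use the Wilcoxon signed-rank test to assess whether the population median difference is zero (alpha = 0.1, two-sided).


Step 1: Drop any zero differences (none here) and take |d_i|.
|d| = [1, 7, 5, 5, 4, 7, 3]
Step 2: Midrank |d_i| (ties get averaged ranks).
ranks: |1|->1, |7|->6.5, |5|->4.5, |5|->4.5, |4|->3, |7|->6.5, |3|->2
Step 3: Attach original signs; sum ranks with positive sign and with negative sign.
W+ = 1 + 6.5 + 4.5 + 4.5 + 3 + 6.5 + 2 = 28
W- = 0 = 0
(Check: W+ + W- = 28 should equal n(n+1)/2 = 28.)
Step 4: Test statistic W = min(W+, W-) = 0.
Step 5: Ties in |d|, so use the tie-corrected normal approximation.
        E[W] = n(n+1)/4 = 7*8/4 = 14.
        Tie groups: |d|=5 (t=2), |d|=7 (t=2); sum(t^3 - t) = 12.
        Var[W] = n(n+1)(2n+1)/24 - sum(t^3-t)/48 = 840/24 - 12/48 = 34.75.
        z = (W - E[W]) / sqrt(Var[W]) = (0 - 14) / 5.8949 = -2.3749.
        Two-sided p = 2*Phi(z) = 0.017552.
Step 6: alpha = 0.1. reject H0.

W+ = 28, W- = 0, W = min = 0, p = 0.017552, reject H0.


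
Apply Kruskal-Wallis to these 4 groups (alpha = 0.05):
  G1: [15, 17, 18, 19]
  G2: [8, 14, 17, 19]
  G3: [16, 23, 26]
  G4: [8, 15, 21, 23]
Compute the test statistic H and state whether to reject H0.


Step 1: Combine all N = 15 observations and assign midranks.
sorted (value, group, rank): (8,G2,1.5), (8,G4,1.5), (14,G2,3), (15,G1,4.5), (15,G4,4.5), (16,G3,6), (17,G1,7.5), (17,G2,7.5), (18,G1,9), (19,G1,10.5), (19,G2,10.5), (21,G4,12), (23,G3,13.5), (23,G4,13.5), (26,G3,15)
Step 2: Sum ranks within each group.
R_1 = 31.5 (n_1 = 4)
R_2 = 22.5 (n_2 = 4)
R_3 = 34.5 (n_3 = 3)
R_4 = 31.5 (n_4 = 4)
Step 3: H = 12/(N(N+1)) * sum(R_i^2/n_i) - 3(N+1)
     = 12/(15*16) * (31.5^2/4 + 22.5^2/4 + 34.5^2/3 + 31.5^2/4) - 3*16
     = 0.050000 * 1019.44 - 48
     = 2.971875.
Step 4: Ties present; correction factor C = 1 - 30/(15^3 - 15) = 0.991071. Corrected H = 2.971875 / 0.991071 = 2.998649.
Step 5: Under H0, H ~ chi^2(3); p-value = 0.391834.
Step 6: alpha = 0.05. fail to reject H0.

H = 2.9986, df = 3, p = 0.391834, fail to reject H0.


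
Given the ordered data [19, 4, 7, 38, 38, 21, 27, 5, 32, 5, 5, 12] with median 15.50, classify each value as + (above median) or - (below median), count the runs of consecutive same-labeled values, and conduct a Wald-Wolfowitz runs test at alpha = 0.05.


Step 1: Compute median = 15.50; label A = above, B = below.
Labels in order: ABBAAAABABBB  (n_A = 6, n_B = 6)
Step 2: Count runs R = 6.
Step 3: Under H0 (random ordering), E[R] = 2*n_A*n_B/(n_A+n_B) + 1 = 2*6*6/12 + 1 = 7.0000.
        Var[R] = 2*n_A*n_B*(2*n_A*n_B - n_A - n_B) / ((n_A+n_B)^2 * (n_A+n_B-1)) = 4320/1584 = 2.7273.
        SD[R] = 1.6514.
Step 4: Continuity-corrected z = (R + 0.5 - E[R]) / SD[R] = (6 + 0.5 - 7.0000) / 1.6514 = -0.3028.
Step 5: Two-sided p-value via normal approximation = 2*(1 - Phi(|z|)) = 0.762069.
Step 6: alpha = 0.05. fail to reject H0.

R = 6, z = -0.3028, p = 0.762069, fail to reject H0.


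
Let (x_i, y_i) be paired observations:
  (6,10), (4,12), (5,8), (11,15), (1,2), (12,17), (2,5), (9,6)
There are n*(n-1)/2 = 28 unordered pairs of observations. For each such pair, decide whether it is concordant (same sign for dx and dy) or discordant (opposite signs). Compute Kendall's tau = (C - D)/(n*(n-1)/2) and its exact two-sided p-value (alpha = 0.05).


Step 1: Enumerate the 28 unordered pairs (i,j) with i<j and classify each by sign(x_j-x_i) * sign(y_j-y_i).
  (1,2):dx=-2,dy=+2->D; (1,3):dx=-1,dy=-2->C; (1,4):dx=+5,dy=+5->C; (1,5):dx=-5,dy=-8->C
  (1,6):dx=+6,dy=+7->C; (1,7):dx=-4,dy=-5->C; (1,8):dx=+3,dy=-4->D; (2,3):dx=+1,dy=-4->D
  (2,4):dx=+7,dy=+3->C; (2,5):dx=-3,dy=-10->C; (2,6):dx=+8,dy=+5->C; (2,7):dx=-2,dy=-7->C
  (2,8):dx=+5,dy=-6->D; (3,4):dx=+6,dy=+7->C; (3,5):dx=-4,dy=-6->C; (3,6):dx=+7,dy=+9->C
  (3,7):dx=-3,dy=-3->C; (3,8):dx=+4,dy=-2->D; (4,5):dx=-10,dy=-13->C; (4,6):dx=+1,dy=+2->C
  (4,7):dx=-9,dy=-10->C; (4,8):dx=-2,dy=-9->C; (5,6):dx=+11,dy=+15->C; (5,7):dx=+1,dy=+3->C
  (5,8):dx=+8,dy=+4->C; (6,7):dx=-10,dy=-12->C; (6,8):dx=-3,dy=-11->C; (7,8):dx=+7,dy=+1->C
Step 2: C = 23, D = 5, total pairs = 28.
Step 3: tau = (C - D)/(n(n-1)/2) = (23 - 5)/28 = 0.642857.
Step 4: Exact two-sided p-value (enumerate n! = 40320 permutations of y under H0): p = 0.031151.
Step 5: alpha = 0.05. reject H0.

tau_b = 0.6429 (C=23, D=5), p = 0.031151, reject H0.


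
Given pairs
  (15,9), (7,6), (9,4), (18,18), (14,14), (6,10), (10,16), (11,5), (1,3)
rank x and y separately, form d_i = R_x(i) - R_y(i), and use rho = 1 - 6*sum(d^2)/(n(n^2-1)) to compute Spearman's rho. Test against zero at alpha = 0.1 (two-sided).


Step 1: Rank x and y separately (midranks; no ties here).
rank(x): 15->8, 7->3, 9->4, 18->9, 14->7, 6->2, 10->5, 11->6, 1->1
rank(y): 9->5, 6->4, 4->2, 18->9, 14->7, 10->6, 16->8, 5->3, 3->1
Step 2: d_i = R_x(i) - R_y(i); compute d_i^2.
  (8-5)^2=9, (3-4)^2=1, (4-2)^2=4, (9-9)^2=0, (7-7)^2=0, (2-6)^2=16, (5-8)^2=9, (6-3)^2=9, (1-1)^2=0
sum(d^2) = 48.
Step 3: rho = 1 - 6*48 / (9*(9^2 - 1)) = 1 - 288/720 = 0.600000.
Step 4: Under H0, t = rho * sqrt((n-2)/(1-rho^2)) = 1.9843 ~ t(7).
Step 5: Two-sided p-value from the t-distribution with 7 df = 0.087623.
Step 6: alpha = 0.1. reject H0.

rho = 0.6000, p = 0.087623, reject H0 at alpha = 0.1.


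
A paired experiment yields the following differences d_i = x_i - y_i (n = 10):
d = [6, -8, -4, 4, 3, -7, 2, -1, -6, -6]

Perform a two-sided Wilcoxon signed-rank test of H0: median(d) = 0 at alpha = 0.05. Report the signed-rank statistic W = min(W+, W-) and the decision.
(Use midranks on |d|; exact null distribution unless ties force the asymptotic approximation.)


Step 1: Drop any zero differences (none here) and take |d_i|.
|d| = [6, 8, 4, 4, 3, 7, 2, 1, 6, 6]
Step 2: Midrank |d_i| (ties get averaged ranks).
ranks: |6|->7, |8|->10, |4|->4.5, |4|->4.5, |3|->3, |7|->9, |2|->2, |1|->1, |6|->7, |6|->7
Step 3: Attach original signs; sum ranks with positive sign and with negative sign.
W+ = 7 + 4.5 + 3 + 2 = 16.5
W- = 10 + 4.5 + 9 + 1 + 7 + 7 = 38.5
(Check: W+ + W- = 55 should equal n(n+1)/2 = 55.)
Step 4: Test statistic W = min(W+, W-) = 16.5.
Step 5: Ties in |d|, so use the tie-corrected normal approximation.
        E[W] = n(n+1)/4 = 10*11/4 = 27.5.
        Tie groups: |d|=4 (t=2), |d|=6 (t=3); sum(t^3 - t) = 30.
        Var[W] = n(n+1)(2n+1)/24 - sum(t^3-t)/48 = 2310/24 - 30/48 = 95.625.
        z = (W - E[W]) / sqrt(Var[W]) = (16.5 - 27.5) / 9.7788 = -1.1249.
        Two-sided p = 2*Phi(z) = 0.260639.
Step 6: alpha = 0.05. fail to reject H0.

W+ = 16.5, W- = 38.5, W = min = 16.5, p = 0.260639, fail to reject H0.


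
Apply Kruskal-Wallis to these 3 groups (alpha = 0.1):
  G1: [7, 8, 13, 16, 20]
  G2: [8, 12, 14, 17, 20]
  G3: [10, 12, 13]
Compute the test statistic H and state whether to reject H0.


Step 1: Combine all N = 13 observations and assign midranks.
sorted (value, group, rank): (7,G1,1), (8,G1,2.5), (8,G2,2.5), (10,G3,4), (12,G2,5.5), (12,G3,5.5), (13,G1,7.5), (13,G3,7.5), (14,G2,9), (16,G1,10), (17,G2,11), (20,G1,12.5), (20,G2,12.5)
Step 2: Sum ranks within each group.
R_1 = 33.5 (n_1 = 5)
R_2 = 40.5 (n_2 = 5)
R_3 = 17 (n_3 = 3)
Step 3: H = 12/(N(N+1)) * sum(R_i^2/n_i) - 3(N+1)
     = 12/(13*14) * (33.5^2/5 + 40.5^2/5 + 17^2/3) - 3*14
     = 0.065934 * 648.833 - 42
     = 0.780220.
Step 4: Ties present; correction factor C = 1 - 24/(13^3 - 13) = 0.989011. Corrected H = 0.780220 / 0.989011 = 0.788889.
Step 5: Under H0, H ~ chi^2(2); p-value = 0.674054.
Step 6: alpha = 0.1. fail to reject H0.

H = 0.7889, df = 2, p = 0.674054, fail to reject H0.


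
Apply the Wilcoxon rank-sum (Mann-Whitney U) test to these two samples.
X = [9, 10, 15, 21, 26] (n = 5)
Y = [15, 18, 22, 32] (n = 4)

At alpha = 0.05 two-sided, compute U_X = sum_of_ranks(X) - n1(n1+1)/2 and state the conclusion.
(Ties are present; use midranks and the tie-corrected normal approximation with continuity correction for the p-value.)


Step 1: Combine and sort all 9 observations; assign midranks.
sorted (value, group): (9,X), (10,X), (15,X), (15,Y), (18,Y), (21,X), (22,Y), (26,X), (32,Y)
ranks: 9->1, 10->2, 15->3.5, 15->3.5, 18->5, 21->6, 22->7, 26->8, 32->9
Step 2: Rank sum for X: R1 = 1 + 2 + 3.5 + 6 + 8 = 20.5.
Step 3: U_X = R1 - n1(n1+1)/2 = 20.5 - 5*6/2 = 20.5 - 15 = 5.5.
       U_Y = n1*n2 - U_X = 20 - 5.5 = 14.5.
Step 4: Ties are present, so use the tie-corrected normal approximation (with continuity correction) for the p-value.
Step 5: p-value = 0.325163; compare to alpha = 0.05. fail to reject H0.

U_X = 5.5, p = 0.325163, fail to reject H0 at alpha = 0.05.


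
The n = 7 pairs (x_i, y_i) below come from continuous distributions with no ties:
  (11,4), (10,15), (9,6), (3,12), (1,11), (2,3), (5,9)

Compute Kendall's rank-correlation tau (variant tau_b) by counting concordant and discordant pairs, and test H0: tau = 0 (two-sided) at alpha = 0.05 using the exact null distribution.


Step 1: Enumerate the 21 unordered pairs (i,j) with i<j and classify each by sign(x_j-x_i) * sign(y_j-y_i).
  (1,2):dx=-1,dy=+11->D; (1,3):dx=-2,dy=+2->D; (1,4):dx=-8,dy=+8->D; (1,5):dx=-10,dy=+7->D
  (1,6):dx=-9,dy=-1->C; (1,7):dx=-6,dy=+5->D; (2,3):dx=-1,dy=-9->C; (2,4):dx=-7,dy=-3->C
  (2,5):dx=-9,dy=-4->C; (2,6):dx=-8,dy=-12->C; (2,7):dx=-5,dy=-6->C; (3,4):dx=-6,dy=+6->D
  (3,5):dx=-8,dy=+5->D; (3,6):dx=-7,dy=-3->C; (3,7):dx=-4,dy=+3->D; (4,5):dx=-2,dy=-1->C
  (4,6):dx=-1,dy=-9->C; (4,7):dx=+2,dy=-3->D; (5,6):dx=+1,dy=-8->D; (5,7):dx=+4,dy=-2->D
  (6,7):dx=+3,dy=+6->C
Step 2: C = 10, D = 11, total pairs = 21.
Step 3: tau = (C - D)/(n(n-1)/2) = (10 - 11)/21 = -0.047619.
Step 4: Exact two-sided p-value (enumerate n! = 5040 permutations of y under H0): p = 1.000000.
Step 5: alpha = 0.05. fail to reject H0.

tau_b = -0.0476 (C=10, D=11), p = 1.000000, fail to reject H0.


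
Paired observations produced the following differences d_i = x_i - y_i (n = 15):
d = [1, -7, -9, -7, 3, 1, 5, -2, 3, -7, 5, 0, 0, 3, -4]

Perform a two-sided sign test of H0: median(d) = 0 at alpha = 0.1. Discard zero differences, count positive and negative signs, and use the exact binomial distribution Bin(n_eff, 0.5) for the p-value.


Step 1: Discard zero differences. Original n = 15; n_eff = number of nonzero differences = 13.
Nonzero differences (with sign): +1, -7, -9, -7, +3, +1, +5, -2, +3, -7, +5, +3, -4
Step 2: Count signs: positive = 7, negative = 6.
Step 3: Under H0: P(positive) = 0.5, so the number of positives S ~ Bin(13, 0.5).
Step 4: Two-sided exact p-value = sum of Bin(13,0.5) probabilities at or below the observed probability = 1.000000.
Step 5: alpha = 0.1. fail to reject H0.

n_eff = 13, pos = 7, neg = 6, p = 1.000000, fail to reject H0.


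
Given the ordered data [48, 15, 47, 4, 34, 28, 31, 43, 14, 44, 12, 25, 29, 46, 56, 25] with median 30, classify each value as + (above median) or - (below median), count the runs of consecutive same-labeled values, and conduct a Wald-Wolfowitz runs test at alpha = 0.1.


Step 1: Compute median = 30; label A = above, B = below.
Labels in order: ABABABAABABBBAAB  (n_A = 8, n_B = 8)
Step 2: Count runs R = 12.
Step 3: Under H0 (random ordering), E[R] = 2*n_A*n_B/(n_A+n_B) + 1 = 2*8*8/16 + 1 = 9.0000.
        Var[R] = 2*n_A*n_B*(2*n_A*n_B - n_A - n_B) / ((n_A+n_B)^2 * (n_A+n_B-1)) = 14336/3840 = 3.7333.
        SD[R] = 1.9322.
Step 4: Continuity-corrected z = (R - 0.5 - E[R]) / SD[R] = (12 - 0.5 - 9.0000) / 1.9322 = 1.2939.
Step 5: Two-sided p-value via normal approximation = 2*(1 - Phi(|z|)) = 0.195709.
Step 6: alpha = 0.1. fail to reject H0.

R = 12, z = 1.2939, p = 0.195709, fail to reject H0.


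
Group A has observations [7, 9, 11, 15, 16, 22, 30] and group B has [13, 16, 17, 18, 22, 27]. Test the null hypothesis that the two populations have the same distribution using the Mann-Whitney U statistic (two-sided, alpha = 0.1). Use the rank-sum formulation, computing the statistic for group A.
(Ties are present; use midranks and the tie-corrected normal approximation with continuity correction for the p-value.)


Step 1: Combine and sort all 13 observations; assign midranks.
sorted (value, group): (7,X), (9,X), (11,X), (13,Y), (15,X), (16,X), (16,Y), (17,Y), (18,Y), (22,X), (22,Y), (27,Y), (30,X)
ranks: 7->1, 9->2, 11->3, 13->4, 15->5, 16->6.5, 16->6.5, 17->8, 18->9, 22->10.5, 22->10.5, 27->12, 30->13
Step 2: Rank sum for X: R1 = 1 + 2 + 3 + 5 + 6.5 + 10.5 + 13 = 41.
Step 3: U_X = R1 - n1(n1+1)/2 = 41 - 7*8/2 = 41 - 28 = 13.
       U_Y = n1*n2 - U_X = 42 - 13 = 29.
Step 4: Ties are present, so use the tie-corrected normal approximation (with continuity correction) for the p-value.
Step 5: p-value = 0.282651; compare to alpha = 0.1. fail to reject H0.

U_X = 13, p = 0.282651, fail to reject H0 at alpha = 0.1.


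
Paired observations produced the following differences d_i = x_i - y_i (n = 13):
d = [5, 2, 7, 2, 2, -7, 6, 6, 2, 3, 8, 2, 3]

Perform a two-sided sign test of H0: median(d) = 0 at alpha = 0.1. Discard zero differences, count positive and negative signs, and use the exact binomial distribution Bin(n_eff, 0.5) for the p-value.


Step 1: Discard zero differences. Original n = 13; n_eff = number of nonzero differences = 13.
Nonzero differences (with sign): +5, +2, +7, +2, +2, -7, +6, +6, +2, +3, +8, +2, +3
Step 2: Count signs: positive = 12, negative = 1.
Step 3: Under H0: P(positive) = 0.5, so the number of positives S ~ Bin(13, 0.5).
Step 4: Two-sided exact p-value = sum of Bin(13,0.5) probabilities at or below the observed probability = 0.003418.
Step 5: alpha = 0.1. reject H0.

n_eff = 13, pos = 12, neg = 1, p = 0.003418, reject H0.


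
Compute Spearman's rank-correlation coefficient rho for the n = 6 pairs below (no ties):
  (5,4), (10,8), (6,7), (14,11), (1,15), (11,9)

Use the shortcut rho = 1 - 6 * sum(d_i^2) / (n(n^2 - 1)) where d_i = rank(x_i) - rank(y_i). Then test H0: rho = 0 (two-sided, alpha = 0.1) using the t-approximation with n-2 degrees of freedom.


Step 1: Rank x and y separately (midranks; no ties here).
rank(x): 5->2, 10->4, 6->3, 14->6, 1->1, 11->5
rank(y): 4->1, 8->3, 7->2, 11->5, 15->6, 9->4
Step 2: d_i = R_x(i) - R_y(i); compute d_i^2.
  (2-1)^2=1, (4-3)^2=1, (3-2)^2=1, (6-5)^2=1, (1-6)^2=25, (5-4)^2=1
sum(d^2) = 30.
Step 3: rho = 1 - 6*30 / (6*(6^2 - 1)) = 1 - 180/210 = 0.142857.
Step 4: Under H0, t = rho * sqrt((n-2)/(1-rho^2)) = 0.2887 ~ t(4).
Step 5: Two-sided p-value from the t-distribution with 4 df = 0.787172.
Step 6: alpha = 0.1. fail to reject H0.

rho = 0.1429, p = 0.787172, fail to reject H0 at alpha = 0.1.


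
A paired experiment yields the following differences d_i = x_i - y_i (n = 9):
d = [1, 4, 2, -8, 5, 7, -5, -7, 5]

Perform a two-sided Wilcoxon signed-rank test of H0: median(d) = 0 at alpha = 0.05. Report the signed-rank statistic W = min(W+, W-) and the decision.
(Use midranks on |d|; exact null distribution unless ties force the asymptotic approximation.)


Step 1: Drop any zero differences (none here) and take |d_i|.
|d| = [1, 4, 2, 8, 5, 7, 5, 7, 5]
Step 2: Midrank |d_i| (ties get averaged ranks).
ranks: |1|->1, |4|->3, |2|->2, |8|->9, |5|->5, |7|->7.5, |5|->5, |7|->7.5, |5|->5
Step 3: Attach original signs; sum ranks with positive sign and with negative sign.
W+ = 1 + 3 + 2 + 5 + 7.5 + 5 = 23.5
W- = 9 + 5 + 7.5 = 21.5
(Check: W+ + W- = 45 should equal n(n+1)/2 = 45.)
Step 4: Test statistic W = min(W+, W-) = 21.5.
Step 5: Ties in |d|, so use the tie-corrected normal approximation.
        E[W] = n(n+1)/4 = 9*10/4 = 22.5.
        Tie groups: |d|=5 (t=3), |d|=7 (t=2); sum(t^3 - t) = 30.
        Var[W] = n(n+1)(2n+1)/24 - sum(t^3-t)/48 = 1710/24 - 30/48 = 70.625.
        z = (W - E[W]) / sqrt(Var[W]) = (21.5 - 22.5) / 8.4039 = -0.1190.
        Two-sided p = 2*Phi(z) = 0.905281.
Step 6: alpha = 0.05. fail to reject H0.

W+ = 23.5, W- = 21.5, W = min = 21.5, p = 0.905281, fail to reject H0.


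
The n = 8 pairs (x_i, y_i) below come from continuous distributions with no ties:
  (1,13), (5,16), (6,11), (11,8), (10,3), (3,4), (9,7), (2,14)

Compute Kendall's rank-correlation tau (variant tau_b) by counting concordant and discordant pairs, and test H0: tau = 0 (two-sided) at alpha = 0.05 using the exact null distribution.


Step 1: Enumerate the 28 unordered pairs (i,j) with i<j and classify each by sign(x_j-x_i) * sign(y_j-y_i).
  (1,2):dx=+4,dy=+3->C; (1,3):dx=+5,dy=-2->D; (1,4):dx=+10,dy=-5->D; (1,5):dx=+9,dy=-10->D
  (1,6):dx=+2,dy=-9->D; (1,7):dx=+8,dy=-6->D; (1,8):dx=+1,dy=+1->C; (2,3):dx=+1,dy=-5->D
  (2,4):dx=+6,dy=-8->D; (2,5):dx=+5,dy=-13->D; (2,6):dx=-2,dy=-12->C; (2,7):dx=+4,dy=-9->D
  (2,8):dx=-3,dy=-2->C; (3,4):dx=+5,dy=-3->D; (3,5):dx=+4,dy=-8->D; (3,6):dx=-3,dy=-7->C
  (3,7):dx=+3,dy=-4->D; (3,8):dx=-4,dy=+3->D; (4,5):dx=-1,dy=-5->C; (4,6):dx=-8,dy=-4->C
  (4,7):dx=-2,dy=-1->C; (4,8):dx=-9,dy=+6->D; (5,6):dx=-7,dy=+1->D; (5,7):dx=-1,dy=+4->D
  (5,8):dx=-8,dy=+11->D; (6,7):dx=+6,dy=+3->C; (6,8):dx=-1,dy=+10->D; (7,8):dx=-7,dy=+7->D
Step 2: C = 9, D = 19, total pairs = 28.
Step 3: tau = (C - D)/(n(n-1)/2) = (9 - 19)/28 = -0.357143.
Step 4: Exact two-sided p-value (enumerate n! = 40320 permutations of y under H0): p = 0.275099.
Step 5: alpha = 0.05. fail to reject H0.

tau_b = -0.3571 (C=9, D=19), p = 0.275099, fail to reject H0.


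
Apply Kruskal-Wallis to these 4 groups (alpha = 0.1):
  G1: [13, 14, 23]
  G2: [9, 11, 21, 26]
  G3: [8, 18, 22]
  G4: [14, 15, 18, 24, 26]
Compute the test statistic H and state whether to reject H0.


Step 1: Combine all N = 15 observations and assign midranks.
sorted (value, group, rank): (8,G3,1), (9,G2,2), (11,G2,3), (13,G1,4), (14,G1,5.5), (14,G4,5.5), (15,G4,7), (18,G3,8.5), (18,G4,8.5), (21,G2,10), (22,G3,11), (23,G1,12), (24,G4,13), (26,G2,14.5), (26,G4,14.5)
Step 2: Sum ranks within each group.
R_1 = 21.5 (n_1 = 3)
R_2 = 29.5 (n_2 = 4)
R_3 = 20.5 (n_3 = 3)
R_4 = 48.5 (n_4 = 5)
Step 3: H = 12/(N(N+1)) * sum(R_i^2/n_i) - 3(N+1)
     = 12/(15*16) * (21.5^2/3 + 29.5^2/4 + 20.5^2/3 + 48.5^2/5) - 3*16
     = 0.050000 * 982.179 - 48
     = 1.108958.
Step 4: Ties present; correction factor C = 1 - 18/(15^3 - 15) = 0.994643. Corrected H = 1.108958 / 0.994643 = 1.114931.
Step 5: Under H0, H ~ chi^2(3); p-value = 0.773471.
Step 6: alpha = 0.1. fail to reject H0.

H = 1.1149, df = 3, p = 0.773471, fail to reject H0.


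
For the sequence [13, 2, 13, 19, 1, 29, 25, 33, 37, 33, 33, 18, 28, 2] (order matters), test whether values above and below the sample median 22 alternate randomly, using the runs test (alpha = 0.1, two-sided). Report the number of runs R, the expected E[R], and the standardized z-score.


Step 1: Compute median = 22; label A = above, B = below.
Labels in order: BBBBBAAAAAABAB  (n_A = 7, n_B = 7)
Step 2: Count runs R = 5.
Step 3: Under H0 (random ordering), E[R] = 2*n_A*n_B/(n_A+n_B) + 1 = 2*7*7/14 + 1 = 8.0000.
        Var[R] = 2*n_A*n_B*(2*n_A*n_B - n_A - n_B) / ((n_A+n_B)^2 * (n_A+n_B-1)) = 8232/2548 = 3.2308.
        SD[R] = 1.7974.
Step 4: Continuity-corrected z = (R + 0.5 - E[R]) / SD[R] = (5 + 0.5 - 8.0000) / 1.7974 = -1.3909.
Step 5: Two-sided p-value via normal approximation = 2*(1 - Phi(|z|)) = 0.164264.
Step 6: alpha = 0.1. fail to reject H0.

R = 5, z = -1.3909, p = 0.164264, fail to reject H0.


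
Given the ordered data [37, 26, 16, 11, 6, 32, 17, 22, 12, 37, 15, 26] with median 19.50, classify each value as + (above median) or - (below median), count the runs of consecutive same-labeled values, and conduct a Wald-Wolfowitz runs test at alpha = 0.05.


Step 1: Compute median = 19.50; label A = above, B = below.
Labels in order: AABBBABABABA  (n_A = 6, n_B = 6)
Step 2: Count runs R = 9.
Step 3: Under H0 (random ordering), E[R] = 2*n_A*n_B/(n_A+n_B) + 1 = 2*6*6/12 + 1 = 7.0000.
        Var[R] = 2*n_A*n_B*(2*n_A*n_B - n_A - n_B) / ((n_A+n_B)^2 * (n_A+n_B-1)) = 4320/1584 = 2.7273.
        SD[R] = 1.6514.
Step 4: Continuity-corrected z = (R - 0.5 - E[R]) / SD[R] = (9 - 0.5 - 7.0000) / 1.6514 = 0.9083.
Step 5: Two-sided p-value via normal approximation = 2*(1 - Phi(|z|)) = 0.363722.
Step 6: alpha = 0.05. fail to reject H0.

R = 9, z = 0.9083, p = 0.363722, fail to reject H0.


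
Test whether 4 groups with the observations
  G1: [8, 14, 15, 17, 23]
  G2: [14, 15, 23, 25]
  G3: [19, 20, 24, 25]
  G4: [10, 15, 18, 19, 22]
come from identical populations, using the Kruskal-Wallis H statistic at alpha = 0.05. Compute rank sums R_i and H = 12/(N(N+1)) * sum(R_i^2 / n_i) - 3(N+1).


Step 1: Combine all N = 18 observations and assign midranks.
sorted (value, group, rank): (8,G1,1), (10,G4,2), (14,G1,3.5), (14,G2,3.5), (15,G1,6), (15,G2,6), (15,G4,6), (17,G1,8), (18,G4,9), (19,G3,10.5), (19,G4,10.5), (20,G3,12), (22,G4,13), (23,G1,14.5), (23,G2,14.5), (24,G3,16), (25,G2,17.5), (25,G3,17.5)
Step 2: Sum ranks within each group.
R_1 = 33 (n_1 = 5)
R_2 = 41.5 (n_2 = 4)
R_3 = 56 (n_3 = 4)
R_4 = 40.5 (n_4 = 5)
Step 3: H = 12/(N(N+1)) * sum(R_i^2/n_i) - 3(N+1)
     = 12/(18*19) * (33^2/5 + 41.5^2/4 + 56^2/4 + 40.5^2/5) - 3*19
     = 0.035088 * 1760.41 - 57
     = 4.768860.
Step 4: Ties present; correction factor C = 1 - 48/(18^3 - 18) = 0.991744. Corrected H = 4.768860 / 0.991744 = 4.808559.
Step 5: Under H0, H ~ chi^2(3); p-value = 0.186364.
Step 6: alpha = 0.05. fail to reject H0.

H = 4.8086, df = 3, p = 0.186364, fail to reject H0.


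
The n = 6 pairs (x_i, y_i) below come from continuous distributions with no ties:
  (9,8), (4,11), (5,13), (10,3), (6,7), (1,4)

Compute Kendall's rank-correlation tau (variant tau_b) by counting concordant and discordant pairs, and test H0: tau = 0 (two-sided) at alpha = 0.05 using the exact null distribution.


Step 1: Enumerate the 15 unordered pairs (i,j) with i<j and classify each by sign(x_j-x_i) * sign(y_j-y_i).
  (1,2):dx=-5,dy=+3->D; (1,3):dx=-4,dy=+5->D; (1,4):dx=+1,dy=-5->D; (1,5):dx=-3,dy=-1->C
  (1,6):dx=-8,dy=-4->C; (2,3):dx=+1,dy=+2->C; (2,4):dx=+6,dy=-8->D; (2,5):dx=+2,dy=-4->D
  (2,6):dx=-3,dy=-7->C; (3,4):dx=+5,dy=-10->D; (3,5):dx=+1,dy=-6->D; (3,6):dx=-4,dy=-9->C
  (4,5):dx=-4,dy=+4->D; (4,6):dx=-9,dy=+1->D; (5,6):dx=-5,dy=-3->C
Step 2: C = 6, D = 9, total pairs = 15.
Step 3: tau = (C - D)/(n(n-1)/2) = (6 - 9)/15 = -0.200000.
Step 4: Exact two-sided p-value (enumerate n! = 720 permutations of y under H0): p = 0.719444.
Step 5: alpha = 0.05. fail to reject H0.

tau_b = -0.2000 (C=6, D=9), p = 0.719444, fail to reject H0.


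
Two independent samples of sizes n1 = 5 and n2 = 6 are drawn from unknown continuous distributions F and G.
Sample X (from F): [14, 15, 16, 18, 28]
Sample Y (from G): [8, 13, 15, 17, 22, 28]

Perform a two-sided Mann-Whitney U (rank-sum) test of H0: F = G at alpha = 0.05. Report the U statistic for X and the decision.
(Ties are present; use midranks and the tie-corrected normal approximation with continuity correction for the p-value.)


Step 1: Combine and sort all 11 observations; assign midranks.
sorted (value, group): (8,Y), (13,Y), (14,X), (15,X), (15,Y), (16,X), (17,Y), (18,X), (22,Y), (28,X), (28,Y)
ranks: 8->1, 13->2, 14->3, 15->4.5, 15->4.5, 16->6, 17->7, 18->8, 22->9, 28->10.5, 28->10.5
Step 2: Rank sum for X: R1 = 3 + 4.5 + 6 + 8 + 10.5 = 32.
Step 3: U_X = R1 - n1(n1+1)/2 = 32 - 5*6/2 = 32 - 15 = 17.
       U_Y = n1*n2 - U_X = 30 - 17 = 13.
Step 4: Ties are present, so use the tie-corrected normal approximation (with continuity correction) for the p-value.
Step 5: p-value = 0.783228; compare to alpha = 0.05. fail to reject H0.

U_X = 17, p = 0.783228, fail to reject H0 at alpha = 0.05.
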